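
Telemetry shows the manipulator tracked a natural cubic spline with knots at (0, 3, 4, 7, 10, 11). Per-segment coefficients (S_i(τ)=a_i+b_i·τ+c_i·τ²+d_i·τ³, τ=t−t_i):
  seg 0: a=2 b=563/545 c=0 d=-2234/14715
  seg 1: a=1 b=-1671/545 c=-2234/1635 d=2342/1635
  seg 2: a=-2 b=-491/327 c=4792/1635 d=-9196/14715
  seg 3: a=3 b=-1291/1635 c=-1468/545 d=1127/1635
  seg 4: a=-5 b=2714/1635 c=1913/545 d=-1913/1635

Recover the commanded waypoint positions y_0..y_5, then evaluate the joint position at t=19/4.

y_0=2 y_1=1 y_2=-2 y_3=3 y_4=-5 y_5=-1
S(19/4) = -15183/8720

y_0 = S_0(0) = a_0 = 2
y_1 = S_1(0) = a_1 = 1
y_2 = S_2(0) = a_2 = -2
y_3 = S_3(0) = a_3 = 3
y_4 = S_4(0) = a_4 = -5
y_5 = S_4(1) = -1
t_q=19/4 is in segment 2 (τ=3/4); S_2(τ)=-15183/8720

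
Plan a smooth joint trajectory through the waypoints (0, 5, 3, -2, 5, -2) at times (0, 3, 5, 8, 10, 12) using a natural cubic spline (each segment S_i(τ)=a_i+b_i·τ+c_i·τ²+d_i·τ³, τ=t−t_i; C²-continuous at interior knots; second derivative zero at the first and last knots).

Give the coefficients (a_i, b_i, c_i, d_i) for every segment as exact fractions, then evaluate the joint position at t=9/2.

  seg 0: a=0 b=3791/1644 c=0 d=-1051/14796
  seg 1: a=5 b=319/822 c=-1051/1644 d=-15/548
  seg 2: a=3 b=-2053/822 c=-1321/1644 d=5329/14796
  seg 3: a=-2 b=3955/1644 c=334/137 d=-6217/6576
  seg 4: a=5 b=334/411 c=-3545/1096 d=3545/6576
S(9/2) = 17761/4384

Δ: Δ0=5/3, Δ1=-1, Δ2=-5/3, Δ3=7/2, Δ4=-7/2
row 1: diag=10, rhs=-16; c'=1/5, d'=-8/5
row 2: denom=10−2·1/5=48/5; d'=(-4−2·-8/5)/(48/5)=-1/12
row 3: denom=10−3·5/16=145/16; d'=(31−3·-1/12)/(145/16)=100/29
row 4: denom=8−2·32/145=1096/145; d'=(-42−2·100/29)/(1096/145)=-3545/548
back: M4=-3545/548
back: M3=100/29−32/145·-3545/548=668/137
back: M2=-1/12−5/16·668/137=-1321/822
back: M1=-8/5−1/5·-1321/822=-1051/822
M: M0=0, M1=-1051/822, M2=-1321/822, M3=668/137, M4=-3545/548, M5=0
seg 0: a=0, c=M0/2=0, d=(M1−M0)/(6·3)=-1051/14796, b=Δ0−h0·(2M0+M1)/6=3791/1644
seg 1: a=5, c=M1/2=-1051/1644, d=(M2−M1)/(6·2)=-15/548, b=Δ1−h1·(2M1+M2)/6=319/822
seg 2: a=3, c=M2/2=-1321/1644, d=(M3−M2)/(6·3)=5329/14796, b=Δ2−h2·(2M2+M3)/6=-2053/822
seg 3: a=-2, c=M3/2=334/137, d=(M4−M3)/(6·2)=-6217/6576, b=Δ3−h3·(2M3+M4)/6=3955/1644
seg 4: a=5, c=M4/2=-3545/1096, d=(M5−M4)/(6·2)=3545/6576, b=Δ4−h4·(2M4+M5)/6=334/411
t_q=9/2 → seg 1, τ=3/2; S=5+319/822·τ+-1051/1644·τ²+-15/548·τ³=17761/4384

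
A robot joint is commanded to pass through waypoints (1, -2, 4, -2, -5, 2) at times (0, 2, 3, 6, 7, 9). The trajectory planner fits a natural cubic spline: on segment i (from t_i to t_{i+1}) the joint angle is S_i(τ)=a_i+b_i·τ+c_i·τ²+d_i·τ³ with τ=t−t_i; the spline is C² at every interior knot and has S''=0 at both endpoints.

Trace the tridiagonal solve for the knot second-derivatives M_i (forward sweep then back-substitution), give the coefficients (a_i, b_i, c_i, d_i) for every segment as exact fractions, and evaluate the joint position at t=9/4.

Δ: Δ0=-3/2, Δ1=6, Δ2=-2, Δ3=-3, Δ4=7/2
row 1: diag=6, rhs=45; c'=1/6, d'=15/2
row 2: denom=8−1·1/6=47/6; d'=(-48−1·15/2)/(47/6)=-333/47
row 3: denom=8−3·18/47=322/47; d'=(-6−3·-333/47)/(322/47)=717/322
row 4: denom=6−1·47/322=1885/322; d'=(39−1·717/322)/(1885/322)=11841/1885
back: M4=11841/1885
back: M3=717/322−47/322·11841/1885=2469/1885
back: M2=-333/47−18/47·2469/1885=-14301/1885
back: M1=15/2−1/6·-14301/1885=16521/1885
M: M0=0, M1=16521/1885, M2=-14301/1885, M3=2469/1885, M4=11841/1885, M5=0
seg 0: a=1, c=M0/2=0, d=(M1−M0)/(6·2)=5507/7540, b=Δ0−h0·(2M0+M1)/6=-16669/3770
seg 1: a=-2, c=M1/2=16521/3770, d=(M2−M1)/(6·1)=-5137/1885, b=Δ1−h1·(2M1+M2)/6=16373/3770
seg 2: a=4, c=M2/2=-14301/3770, d=(M3−M2)/(6·3)=43/87, b=Δ2−h2·(2M2+M3)/6=18593/3770
seg 3: a=-2, c=M3/2=2469/3770, d=(M4−M3)/(6·1)=1562/1885, b=Δ3−h3·(2M3+M4)/6=-16903/3770
seg 4: a=-5, c=M4/2=11841/3770, d=(M5−M4)/(6·2)=-3947/7540, b=Δ4−h4·(2M4+M5)/6=-2593/3770
t_q=9/4 → seg 1, τ=1/4; S=-2+16373/3770·τ+16521/3770·τ²+-5137/1885·τ³=-82391/120640

  seg 0: a=1 b=-16669/3770 c=0 d=5507/7540
  seg 1: a=-2 b=16373/3770 c=16521/3770 d=-5137/1885
  seg 2: a=4 b=18593/3770 c=-14301/3770 d=43/87
  seg 3: a=-2 b=-16903/3770 c=2469/3770 d=1562/1885
  seg 4: a=-5 b=-2593/3770 c=11841/3770 d=-3947/7540
S(9/4) = -82391/120640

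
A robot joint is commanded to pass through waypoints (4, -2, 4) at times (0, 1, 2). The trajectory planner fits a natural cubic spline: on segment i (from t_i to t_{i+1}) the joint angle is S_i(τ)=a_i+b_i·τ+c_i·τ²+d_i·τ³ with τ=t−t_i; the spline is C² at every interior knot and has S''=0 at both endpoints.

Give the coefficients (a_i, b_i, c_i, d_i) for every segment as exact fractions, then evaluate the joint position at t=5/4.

Δ: Δ0=-6, Δ1=6
row 1: diag=4, rhs=72; c'=1/4, d'=18
back: M1=18
M: M0=0, M1=18, M2=0
seg 0: a=4, c=M0/2=0, d=(M1−M0)/(6·1)=3, b=Δ0−h0·(2M0+M1)/6=-9
seg 1: a=-2, c=M1/2=9, d=(M2−M1)/(6·1)=-3, b=Δ1−h1·(2M1+M2)/6=0
t_q=5/4 → seg 1, τ=1/4; S=-2+0·τ+9·τ²+-3·τ³=-95/64

  seg 0: a=4 b=-9 c=0 d=3
  seg 1: a=-2 b=0 c=9 d=-3
S(5/4) = -95/64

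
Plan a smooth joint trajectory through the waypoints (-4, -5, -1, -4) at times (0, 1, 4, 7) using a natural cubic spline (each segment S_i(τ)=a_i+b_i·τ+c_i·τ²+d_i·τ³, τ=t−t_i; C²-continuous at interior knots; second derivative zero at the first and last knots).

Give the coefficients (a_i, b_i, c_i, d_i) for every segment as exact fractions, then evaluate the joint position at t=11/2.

Δ: Δ0=-1, Δ1=4/3, Δ2=-1
row 1: diag=8, rhs=14; c'=3/8, d'=7/4
row 2: denom=12−3·3/8=87/8; d'=(-14−3·7/4)/(87/8)=-154/87
back: M2=-154/87
back: M1=7/4−3/8·-154/87=70/29
M: M0=0, M1=70/29, M2=-154/87, M3=0
seg 0: a=-4, c=M0/2=0, d=(M1−M0)/(6·1)=35/87, b=Δ0−h0·(2M0+M1)/6=-122/87
seg 1: a=-5, c=M1/2=35/29, d=(M2−M1)/(6·3)=-182/783, b=Δ1−h1·(2M1+M2)/6=-17/87
seg 2: a=-1, c=M2/2=-77/87, d=(M3−M2)/(6·3)=77/783, b=Δ2−h2·(2M2+M3)/6=67/87
t_q=11/2 → seg 2, τ=3/2; S=-1+67/87·τ+-77/87·τ²+77/783·τ³=-349/232

  seg 0: a=-4 b=-122/87 c=0 d=35/87
  seg 1: a=-5 b=-17/87 c=35/29 d=-182/783
  seg 2: a=-1 b=67/87 c=-77/87 d=77/783
S(11/2) = -349/232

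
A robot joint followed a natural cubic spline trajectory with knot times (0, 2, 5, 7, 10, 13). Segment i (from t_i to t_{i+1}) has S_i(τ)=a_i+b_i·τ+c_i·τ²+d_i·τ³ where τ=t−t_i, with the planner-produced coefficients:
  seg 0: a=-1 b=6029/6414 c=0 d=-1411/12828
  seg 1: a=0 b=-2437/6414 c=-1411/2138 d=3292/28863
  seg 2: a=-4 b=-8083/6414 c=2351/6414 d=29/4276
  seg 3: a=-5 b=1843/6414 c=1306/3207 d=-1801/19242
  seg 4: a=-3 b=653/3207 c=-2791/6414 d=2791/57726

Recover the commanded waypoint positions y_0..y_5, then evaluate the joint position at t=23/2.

y_0 = S_0(0) = a_0 = -1
y_1 = S_1(0) = a_1 = 0
y_2 = S_2(0) = a_2 = -4
y_3 = S_3(0) = a_3 = -5
y_4 = S_4(0) = a_4 = -3
y_5 = S_4(3) = -5
t_q=23/2 is in segment 4 (τ=3/2); S_4(τ)=-60043/17104

y_0=-1 y_1=0 y_2=-4 y_3=-5 y_4=-3 y_5=-5
S(23/2) = -60043/17104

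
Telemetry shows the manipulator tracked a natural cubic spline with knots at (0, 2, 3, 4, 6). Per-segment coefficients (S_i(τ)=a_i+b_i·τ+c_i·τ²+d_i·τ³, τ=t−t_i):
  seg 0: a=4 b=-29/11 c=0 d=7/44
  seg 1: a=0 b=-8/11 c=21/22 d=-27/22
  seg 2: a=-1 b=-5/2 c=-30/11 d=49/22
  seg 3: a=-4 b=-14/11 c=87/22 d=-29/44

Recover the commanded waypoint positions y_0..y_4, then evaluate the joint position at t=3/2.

y_0=4 y_1=0 y_2=-1 y_3=-4 y_4=4
S(3/2) = 205/352

y_0 = S_0(0) = a_0 = 4
y_1 = S_1(0) = a_1 = 0
y_2 = S_2(0) = a_2 = -1
y_3 = S_3(0) = a_3 = -4
y_4 = S_3(2) = 4
t_q=3/2 is in segment 0 (τ=3/2); S_0(τ)=205/352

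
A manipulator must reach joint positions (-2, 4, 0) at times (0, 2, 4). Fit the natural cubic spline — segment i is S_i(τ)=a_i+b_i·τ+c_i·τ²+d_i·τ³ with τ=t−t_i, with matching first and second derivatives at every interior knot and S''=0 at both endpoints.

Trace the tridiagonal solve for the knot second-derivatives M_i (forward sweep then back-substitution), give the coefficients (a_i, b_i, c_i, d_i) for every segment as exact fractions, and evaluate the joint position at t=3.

Δ: Δ0=3, Δ1=-2
row 1: diag=8, rhs=-30; c'=1/4, d'=-15/4
back: M1=-15/4
M: M0=0, M1=-15/4, M2=0
seg 0: a=-2, c=M0/2=0, d=(M1−M0)/(6·2)=-5/16, b=Δ0−h0·(2M0+M1)/6=17/4
seg 1: a=4, c=M1/2=-15/8, d=(M2−M1)/(6·2)=5/16, b=Δ1−h1·(2M1+M2)/6=1/2
t_q=3 → seg 1, τ=1; S=4+1/2·τ+-15/8·τ²+5/16·τ³=47/16

  seg 0: a=-2 b=17/4 c=0 d=-5/16
  seg 1: a=4 b=1/2 c=-15/8 d=5/16
S(3) = 47/16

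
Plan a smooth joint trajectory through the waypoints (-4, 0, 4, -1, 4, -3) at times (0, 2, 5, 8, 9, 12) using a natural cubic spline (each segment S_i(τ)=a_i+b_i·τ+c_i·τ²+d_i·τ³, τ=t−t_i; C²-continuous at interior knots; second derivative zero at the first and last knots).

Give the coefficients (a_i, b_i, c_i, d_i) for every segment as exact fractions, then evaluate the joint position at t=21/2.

  seg 0: a=-4 b=1248/697 c=0 d=73/1394
  seg 1: a=0 b=1686/697 c=219/697 d=-4241/18819
  seg 2: a=4 b=-73/41 c=-3584/2091 d=10990/18819
  seg 3: a=-1 b=2581/697 c=7406/2091 d=-4694/2091
  seg 4: a=4 b=8473/2091 c=-6676/2091 d=6676/18819
S(21/2) = 2852/697

Δ: Δ0=2, Δ1=4/3, Δ2=-5/3, Δ3=5, Δ4=-7/3
row 1: diag=10, rhs=-4; c'=3/10, d'=-2/5
row 2: denom=12−3·3/10=111/10; d'=(-18−3·-2/5)/(111/10)=-56/37
row 3: denom=8−3·10/37=266/37; d'=(40−3·-56/37)/(266/37)=824/133
row 4: denom=8−1·37/266=2091/266; d'=(-44−1·824/133)/(2091/266)=-13352/2091
back: M4=-13352/2091
back: M3=824/133−37/266·-13352/2091=14812/2091
back: M2=-56/37−10/37·14812/2091=-7168/2091
back: M1=-2/5−3/10·-7168/2091=438/697
M: M0=0, M1=438/697, M2=-7168/2091, M3=14812/2091, M4=-13352/2091, M5=0
seg 0: a=-4, c=M0/2=0, d=(M1−M0)/(6·2)=73/1394, b=Δ0−h0·(2M0+M1)/6=1248/697
seg 1: a=0, c=M1/2=219/697, d=(M2−M1)/(6·3)=-4241/18819, b=Δ1−h1·(2M1+M2)/6=1686/697
seg 2: a=4, c=M2/2=-3584/2091, d=(M3−M2)/(6·3)=10990/18819, b=Δ2−h2·(2M2+M3)/6=-73/41
seg 3: a=-1, c=M3/2=7406/2091, d=(M4−M3)/(6·1)=-4694/2091, b=Δ3−h3·(2M3+M4)/6=2581/697
seg 4: a=4, c=M4/2=-6676/2091, d=(M5−M4)/(6·3)=6676/18819, b=Δ4−h4·(2M4+M5)/6=8473/2091
t_q=21/2 → seg 4, τ=3/2; S=4+8473/2091·τ+-6676/2091·τ²+6676/18819·τ³=2852/697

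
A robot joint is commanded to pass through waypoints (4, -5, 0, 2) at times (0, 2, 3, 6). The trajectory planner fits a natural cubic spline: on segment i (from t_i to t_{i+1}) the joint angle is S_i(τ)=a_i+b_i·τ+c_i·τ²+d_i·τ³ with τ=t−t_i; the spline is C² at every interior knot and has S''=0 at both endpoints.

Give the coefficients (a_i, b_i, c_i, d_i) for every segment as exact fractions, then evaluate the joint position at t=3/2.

  seg 0: a=4 b=-2233/282 c=0 d=241/282
  seg 1: a=-5 b=659/282 c=241/47 d=-695/282
  seg 2: a=0 b=733/141 c=-213/94 d=71/282
S(3/2) = -3755/752

Δ: Δ0=-9/2, Δ1=5, Δ2=2/3
row 1: diag=6, rhs=57; c'=1/6, d'=19/2
row 2: denom=8−1·1/6=47/6; d'=(-26−1·19/2)/(47/6)=-213/47
back: M2=-213/47
back: M1=19/2−1/6·-213/47=482/47
M: M0=0, M1=482/47, M2=-213/47, M3=0
seg 0: a=4, c=M0/2=0, d=(M1−M0)/(6·2)=241/282, b=Δ0−h0·(2M0+M1)/6=-2233/282
seg 1: a=-5, c=M1/2=241/47, d=(M2−M1)/(6·1)=-695/282, b=Δ1−h1·(2M1+M2)/6=659/282
seg 2: a=0, c=M2/2=-213/94, d=(M3−M2)/(6·3)=71/282, b=Δ2−h2·(2M2+M3)/6=733/141
t_q=3/2 → seg 0, τ=3/2; S=4+-2233/282·τ+0·τ²+241/282·τ³=-3755/752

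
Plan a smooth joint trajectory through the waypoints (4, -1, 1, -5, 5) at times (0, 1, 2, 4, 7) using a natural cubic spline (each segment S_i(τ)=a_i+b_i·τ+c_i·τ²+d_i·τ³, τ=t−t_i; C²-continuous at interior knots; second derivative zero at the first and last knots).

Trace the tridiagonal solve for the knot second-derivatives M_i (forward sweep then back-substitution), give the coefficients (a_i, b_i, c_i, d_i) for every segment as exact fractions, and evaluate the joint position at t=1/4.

Δ: Δ0=-5, Δ1=2, Δ2=-3, Δ3=10/3
row 1: diag=4, rhs=42; c'=1/4, d'=21/2
row 2: denom=6−1·1/4=23/4; d'=(-30−1·21/2)/(23/4)=-162/23
row 3: denom=10−2·8/23=214/23; d'=(38−2·-162/23)/(214/23)=599/107
back: M3=599/107
back: M2=-162/23−8/23·599/107=-962/107
back: M1=21/2−1/4·-962/107=1364/107
M: M0=0, M1=1364/107, M2=-962/107, M3=599/107, M4=0
seg 0: a=4, c=M0/2=0, d=(M1−M0)/(6·1)=682/321, b=Δ0−h0·(2M0+M1)/6=-2287/321
seg 1: a=-1, c=M1/2=682/107, d=(M2−M1)/(6·1)=-1163/321, b=Δ1−h1·(2M1+M2)/6=-241/321
seg 2: a=1, c=M2/2=-481/107, d=(M3−M2)/(6·2)=1561/1284, b=Δ2−h2·(2M2+M3)/6=362/321
seg 3: a=-5, c=M3/2=599/214, d=(M4−M3)/(6·3)=-599/1926, b=Δ3−h3·(2M3+M4)/6=-727/321
t_q=1/4 → seg 0, τ=1/4; S=4+-2287/321·τ+0·τ²+682/321·τ³=7711/3424

  seg 0: a=4 b=-2287/321 c=0 d=682/321
  seg 1: a=-1 b=-241/321 c=682/107 d=-1163/321
  seg 2: a=1 b=362/321 c=-481/107 d=1561/1284
  seg 3: a=-5 b=-727/321 c=599/214 d=-599/1926
S(1/4) = 7711/3424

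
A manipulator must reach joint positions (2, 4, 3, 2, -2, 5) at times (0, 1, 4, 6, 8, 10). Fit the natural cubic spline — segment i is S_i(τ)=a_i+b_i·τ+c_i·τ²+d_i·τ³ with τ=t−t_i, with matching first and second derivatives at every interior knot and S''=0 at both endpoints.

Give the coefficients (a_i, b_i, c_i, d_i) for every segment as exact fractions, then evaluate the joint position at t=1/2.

Δ: Δ0=2, Δ1=-1/3, Δ2=-1/2, Δ3=-2, Δ4=7/2
row 1: diag=8, rhs=-14; c'=3/8, d'=-7/4
row 2: denom=10−3·3/8=71/8; d'=(-1−3·-7/4)/(71/8)=34/71
row 3: denom=8−2·16/71=536/71; d'=(-9−2·34/71)/(536/71)=-707/536
row 4: denom=8−2·71/268=1001/134; d'=(33−2·-707/536)/(1001/134)=9551/2002
back: M4=9551/2002
back: M3=-707/536−71/268·9551/2002=-5171/2002
back: M2=34/71−16/71·-5171/2002=1062/1001
back: M1=-7/4−3/8·1062/1001=-2150/1001
M: M0=0, M1=-2150/1001, M2=1062/1001, M3=-5171/2002, M4=9551/2002, M5=0
seg 0: a=2, c=M0/2=0, d=(M1−M0)/(6·1)=-1075/3003, b=Δ0−h0·(2M0+M1)/6=7081/3003
seg 1: a=4, c=M1/2=-1075/1001, d=(M2−M1)/(6·3)=146/819, b=Δ1−h1·(2M1+M2)/6=3856/3003
seg 2: a=3, c=M2/2=531/1001, d=(M3−M2)/(6·2)=-7295/24024, b=Δ2−h2·(2M2+M3)/6=-80/231
seg 3: a=2, c=M3/2=-5171/4004, d=(M4−M3)/(6·2)=7361/12012, b=Δ3−h3·(2M3+M4)/6=-1603/858
seg 4: a=-2, c=M4/2=9551/4004, d=(M5−M4)/(6·2)=-9551/24024, b=Δ4−h4·(2M4+M5)/6=1919/6006
t_q=1/2 → seg 0, τ=1/2; S=2+7081/3003·τ+0·τ²+-1075/3003·τ³=25099/8008

  seg 0: a=2 b=7081/3003 c=0 d=-1075/3003
  seg 1: a=4 b=3856/3003 c=-1075/1001 d=146/819
  seg 2: a=3 b=-80/231 c=531/1001 d=-7295/24024
  seg 3: a=2 b=-1603/858 c=-5171/4004 d=7361/12012
  seg 4: a=-2 b=1919/6006 c=9551/4004 d=-9551/24024
S(1/2) = 25099/8008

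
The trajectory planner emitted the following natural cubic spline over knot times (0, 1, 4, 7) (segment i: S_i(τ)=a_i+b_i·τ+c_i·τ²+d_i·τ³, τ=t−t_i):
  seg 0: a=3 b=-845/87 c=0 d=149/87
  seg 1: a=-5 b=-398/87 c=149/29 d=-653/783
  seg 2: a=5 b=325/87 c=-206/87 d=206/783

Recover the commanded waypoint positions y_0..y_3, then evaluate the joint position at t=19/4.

y_0 = S_0(0) = a_0 = 3
y_1 = S_1(0) = a_1 = -5
y_2 = S_2(0) = a_2 = 5
y_3 = S_2(3) = 2
t_q=19/4 is in segment 2 (τ=3/4); S_2(τ)=6107/928

y_0=3 y_1=-5 y_2=5 y_3=2
S(19/4) = 6107/928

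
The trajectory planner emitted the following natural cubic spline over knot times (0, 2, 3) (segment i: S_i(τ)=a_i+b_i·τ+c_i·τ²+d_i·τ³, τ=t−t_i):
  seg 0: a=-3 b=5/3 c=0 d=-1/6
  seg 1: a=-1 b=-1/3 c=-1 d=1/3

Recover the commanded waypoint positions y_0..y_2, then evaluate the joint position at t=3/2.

y_0 = S_0(0) = a_0 = -3
y_1 = S_1(0) = a_1 = -1
y_2 = S_1(1) = -2
t_q=3/2 is in segment 0 (τ=3/2); S_0(τ)=-17/16

y_0=-3 y_1=-1 y_2=-2
S(3/2) = -17/16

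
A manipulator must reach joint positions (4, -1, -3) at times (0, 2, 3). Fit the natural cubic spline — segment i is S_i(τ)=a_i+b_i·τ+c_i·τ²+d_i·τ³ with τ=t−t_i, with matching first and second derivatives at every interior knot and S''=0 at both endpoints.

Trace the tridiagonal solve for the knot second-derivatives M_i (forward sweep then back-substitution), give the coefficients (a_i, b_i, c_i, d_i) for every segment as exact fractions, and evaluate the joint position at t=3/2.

Δ: Δ0=-5/2, Δ1=-2
row 1: diag=6, rhs=3; c'=1/6, d'=1/2
back: M1=1/2
M: M0=0, M1=1/2, M2=0
seg 0: a=4, c=M0/2=0, d=(M1−M0)/(6·2)=1/24, b=Δ0−h0·(2M0+M1)/6=-8/3
seg 1: a=-1, c=M1/2=1/4, d=(M2−M1)/(6·1)=-1/12, b=Δ1−h1·(2M1+M2)/6=-13/6
t_q=3/2 → seg 0, τ=3/2; S=4+-8/3·τ+0·τ²+1/24·τ³=9/64

  seg 0: a=4 b=-8/3 c=0 d=1/24
  seg 1: a=-1 b=-13/6 c=1/4 d=-1/12
S(3/2) = 9/64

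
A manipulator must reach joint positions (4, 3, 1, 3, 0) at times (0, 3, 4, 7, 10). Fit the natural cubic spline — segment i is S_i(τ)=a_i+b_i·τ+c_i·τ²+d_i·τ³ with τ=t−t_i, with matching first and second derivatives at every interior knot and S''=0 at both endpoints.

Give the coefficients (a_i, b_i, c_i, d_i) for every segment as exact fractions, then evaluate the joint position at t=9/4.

Δ: Δ0=-1/3, Δ1=-2, Δ2=2/3, Δ3=-1
row 1: diag=8, rhs=-10; c'=1/8, d'=-5/4
row 2: denom=8−1·1/8=63/8; d'=(16−1·-5/4)/(63/8)=46/21
row 3: denom=12−3·8/21=76/7; d'=(-10−3·46/21)/(76/7)=-29/19
back: M3=-29/19
back: M2=46/21−8/21·-29/19=158/57
back: M1=-5/4−1/8·158/57=-91/57
M: M0=0, M1=-91/57, M2=158/57, M3=-29/19, M4=0
seg 0: a=4, c=M0/2=0, d=(M1−M0)/(6·3)=-91/1026, b=Δ0−h0·(2M0+M1)/6=53/114
seg 1: a=3, c=M1/2=-91/114, d=(M2−M1)/(6·1)=83/114, b=Δ1−h1·(2M1+M2)/6=-110/57
seg 2: a=1, c=M2/2=79/57, d=(M3−M2)/(6·3)=-245/1026, b=Δ2−h2·(2M2+M3)/6=-51/38
seg 3: a=3, c=M3/2=-29/38, d=(M4−M3)/(6·3)=29/342, b=Δ3−h3·(2M3+M4)/6=10/19
t_q=9/4 → seg 0, τ=9/4; S=4+53/114·τ+0·τ²+-91/1026·τ³=9815/2432

  seg 0: a=4 b=53/114 c=0 d=-91/1026
  seg 1: a=3 b=-110/57 c=-91/114 d=83/114
  seg 2: a=1 b=-51/38 c=79/57 d=-245/1026
  seg 3: a=3 b=10/19 c=-29/38 d=29/342
S(9/4) = 9815/2432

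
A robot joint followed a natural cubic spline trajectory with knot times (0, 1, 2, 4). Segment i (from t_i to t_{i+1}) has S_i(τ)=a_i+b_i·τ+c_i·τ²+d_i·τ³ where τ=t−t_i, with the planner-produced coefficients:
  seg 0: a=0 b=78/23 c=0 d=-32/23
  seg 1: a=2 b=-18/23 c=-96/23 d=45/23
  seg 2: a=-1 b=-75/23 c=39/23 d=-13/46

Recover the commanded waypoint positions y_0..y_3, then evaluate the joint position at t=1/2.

y_0 = S_0(0) = a_0 = 0
y_1 = S_1(0) = a_1 = 2
y_2 = S_2(0) = a_2 = -1
y_3 = S_2(2) = -3
t_q=1/2 is in segment 0 (τ=1/2); S_0(τ)=35/23

y_0=0 y_1=2 y_2=-1 y_3=-3
S(1/2) = 35/23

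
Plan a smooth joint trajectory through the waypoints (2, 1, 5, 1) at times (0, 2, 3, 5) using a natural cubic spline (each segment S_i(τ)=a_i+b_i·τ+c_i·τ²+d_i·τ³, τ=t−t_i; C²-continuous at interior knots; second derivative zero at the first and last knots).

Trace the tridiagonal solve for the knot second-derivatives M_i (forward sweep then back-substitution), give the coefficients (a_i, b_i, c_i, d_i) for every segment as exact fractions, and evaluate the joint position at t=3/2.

  seg 0: a=2 b=-167/70 c=0 d=33/70
  seg 1: a=1 b=229/70 c=99/35 d=-21/10
  seg 2: a=5 b=92/35 c=-243/70 d=81/140
S(3/2) = 1/80

Δ: Δ0=-1/2, Δ1=4, Δ2=-2
row 1: diag=6, rhs=27; c'=1/6, d'=9/2
row 2: denom=6−1·1/6=35/6; d'=(-36−1·9/2)/(35/6)=-243/35
back: M2=-243/35
back: M1=9/2−1/6·-243/35=198/35
M: M0=0, M1=198/35, M2=-243/35, M3=0
seg 0: a=2, c=M0/2=0, d=(M1−M0)/(6·2)=33/70, b=Δ0−h0·(2M0+M1)/6=-167/70
seg 1: a=1, c=M1/2=99/35, d=(M2−M1)/(6·1)=-21/10, b=Δ1−h1·(2M1+M2)/6=229/70
seg 2: a=5, c=M2/2=-243/70, d=(M3−M2)/(6·2)=81/140, b=Δ2−h2·(2M2+M3)/6=92/35
t_q=3/2 → seg 0, τ=3/2; S=2+-167/70·τ+0·τ²+33/70·τ³=1/80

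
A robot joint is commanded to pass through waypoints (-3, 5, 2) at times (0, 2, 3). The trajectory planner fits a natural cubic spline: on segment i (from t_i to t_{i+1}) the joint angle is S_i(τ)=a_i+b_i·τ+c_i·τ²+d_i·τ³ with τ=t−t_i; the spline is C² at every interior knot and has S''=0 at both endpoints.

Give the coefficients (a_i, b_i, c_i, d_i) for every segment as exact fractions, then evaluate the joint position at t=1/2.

Δ: Δ0=4, Δ1=-3
row 1: diag=6, rhs=-42; c'=1/6, d'=-7
back: M1=-7
M: M0=0, M1=-7, M2=0
seg 0: a=-3, c=M0/2=0, d=(M1−M0)/(6·2)=-7/12, b=Δ0−h0·(2M0+M1)/6=19/3
seg 1: a=5, c=M1/2=-7/2, d=(M2−M1)/(6·1)=7/6, b=Δ1−h1·(2M1+M2)/6=-2/3
t_q=1/2 → seg 0, τ=1/2; S=-3+19/3·τ+0·τ²+-7/12·τ³=3/32

  seg 0: a=-3 b=19/3 c=0 d=-7/12
  seg 1: a=5 b=-2/3 c=-7/2 d=7/6
S(1/2) = 3/32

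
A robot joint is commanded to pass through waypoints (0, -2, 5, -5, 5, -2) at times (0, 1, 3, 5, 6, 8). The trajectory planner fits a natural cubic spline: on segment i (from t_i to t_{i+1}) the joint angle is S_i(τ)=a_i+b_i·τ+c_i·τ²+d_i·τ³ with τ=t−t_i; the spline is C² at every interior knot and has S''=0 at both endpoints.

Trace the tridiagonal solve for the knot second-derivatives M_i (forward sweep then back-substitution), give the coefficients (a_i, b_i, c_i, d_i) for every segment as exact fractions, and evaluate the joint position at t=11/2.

Δ: Δ0=-2, Δ1=7/2, Δ2=-5, Δ3=10, Δ4=-7/2
row 1: diag=6, rhs=33; c'=1/3, d'=11/2
row 2: denom=8−2·1/3=22/3; d'=(-51−2·11/2)/(22/3)=-93/11
row 3: denom=6−2·3/11=60/11; d'=(90−2·-93/11)/(60/11)=98/5
row 4: denom=6−1·11/60=349/60; d'=(-81−1·98/5)/(349/60)=-6036/349
back: M4=-6036/349
back: M3=98/5−11/60·-6036/349=7947/349
back: M2=-93/11−3/11·7947/349=-5118/349
back: M1=11/2−1/3·-5118/349=7251/698
M: M0=0, M1=7251/698, M2=-5118/349, M3=7947/349, M4=-6036/349, M5=0
seg 0: a=0, c=M0/2=0, d=(M1−M0)/(6·1)=2417/1396, b=Δ0−h0·(2M0+M1)/6=-5209/1396
seg 1: a=-2, c=M1/2=7251/1396, d=(M2−M1)/(6·2)=-5829/2792, b=Δ1−h1·(2M1+M2)/6=1021/698
seg 2: a=5, c=M2/2=-2559/349, d=(M3−M2)/(6·2)=4355/1396, b=Δ2−h2·(2M2+M3)/6=-982/349
seg 3: a=-5, c=M3/2=7947/698, d=(M4−M3)/(6·1)=-4661/698, b=Δ3−h3·(2M3+M4)/6=1847/349
seg 4: a=5, c=M4/2=-3018/349, d=(M5−M4)/(6·2)=503/349, b=Δ4−h4·(2M4+M5)/6=5605/698
t_q=11/2 → seg 3, τ=1/2; S=-5+1847/349·τ+7947/698·τ²+-4661/698·τ³=-1911/5584

  seg 0: a=0 b=-5209/1396 c=0 d=2417/1396
  seg 1: a=-2 b=1021/698 c=7251/1396 d=-5829/2792
  seg 2: a=5 b=-982/349 c=-2559/349 d=4355/1396
  seg 3: a=-5 b=1847/349 c=7947/698 d=-4661/698
  seg 4: a=5 b=5605/698 c=-3018/349 d=503/349
S(11/2) = -1911/5584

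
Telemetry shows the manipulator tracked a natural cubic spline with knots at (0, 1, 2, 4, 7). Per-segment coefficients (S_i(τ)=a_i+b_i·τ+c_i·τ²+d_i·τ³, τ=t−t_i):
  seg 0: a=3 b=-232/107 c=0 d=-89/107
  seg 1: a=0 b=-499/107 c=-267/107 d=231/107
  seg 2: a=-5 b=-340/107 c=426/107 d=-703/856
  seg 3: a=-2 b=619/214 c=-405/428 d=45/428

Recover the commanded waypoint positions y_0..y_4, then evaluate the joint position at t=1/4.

y_0 = S_0(0) = a_0 = 3
y_1 = S_1(0) = a_1 = 0
y_2 = S_2(0) = a_2 = -5
y_3 = S_3(0) = a_3 = -2
y_4 = S_3(3) = 1
t_q=1/4 is in segment 0 (τ=1/4); S_0(τ)=16743/6848

y_0=3 y_1=0 y_2=-5 y_3=-2 y_4=1
S(1/4) = 16743/6848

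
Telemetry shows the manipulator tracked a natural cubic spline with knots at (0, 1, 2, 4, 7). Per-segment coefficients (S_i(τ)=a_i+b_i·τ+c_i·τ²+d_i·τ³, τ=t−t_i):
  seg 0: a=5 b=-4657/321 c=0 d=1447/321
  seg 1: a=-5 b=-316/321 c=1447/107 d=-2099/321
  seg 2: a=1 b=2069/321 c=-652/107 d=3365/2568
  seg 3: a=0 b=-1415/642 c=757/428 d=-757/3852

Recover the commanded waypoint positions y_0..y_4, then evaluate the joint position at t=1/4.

y_0 = S_0(0) = a_0 = 5
y_1 = S_1(0) = a_1 = -5
y_2 = S_2(0) = a_2 = 1
y_3 = S_3(0) = a_3 = 0
y_4 = S_3(3) = 4
t_q=1/4 is in segment 0 (τ=1/4); S_0(τ)=9885/6848

y_0=5 y_1=-5 y_2=1 y_3=0 y_4=4
S(1/4) = 9885/6848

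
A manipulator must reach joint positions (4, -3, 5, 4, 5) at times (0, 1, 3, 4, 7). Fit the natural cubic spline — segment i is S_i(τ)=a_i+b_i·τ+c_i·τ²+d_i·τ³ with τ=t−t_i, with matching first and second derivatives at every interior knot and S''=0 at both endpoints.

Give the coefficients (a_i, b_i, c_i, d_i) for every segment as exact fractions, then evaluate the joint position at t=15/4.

Δ: Δ0=-7, Δ1=4, Δ2=-1, Δ3=1/3
row 1: diag=6, rhs=66; c'=1/3, d'=11
row 2: denom=6−2·1/3=16/3; d'=(-30−2·11)/(16/3)=-39/4
row 3: denom=8−1·3/16=125/16; d'=(8−1·-39/4)/(125/16)=284/125
back: M3=284/125
back: M2=-39/4−3/16·284/125=-1272/125
back: M1=11−1/3·-1272/125=1799/125
M: M0=0, M1=1799/125, M2=-1272/125, M3=284/125, M4=0
seg 0: a=4, c=M0/2=0, d=(M1−M0)/(6·1)=1799/750, b=Δ0−h0·(2M0+M1)/6=-7049/750
seg 1: a=-3, c=M1/2=1799/250, d=(M2−M1)/(6·2)=-3071/1500, b=Δ1−h1·(2M1+M2)/6=-826/375
seg 2: a=5, c=M2/2=-636/125, d=(M3−M2)/(6·1)=778/375, b=Δ2−h2·(2M2+M3)/6=151/75
seg 3: a=4, c=M3/2=142/125, d=(M4−M3)/(6·3)=-142/1125, b=Δ3−h3·(2M3+M4)/6=-727/375
t_q=15/4 → seg 2, τ=3/4; S=5+151/75·τ+-636/125·τ²+778/375·τ³=18093/4000

  seg 0: a=4 b=-7049/750 c=0 d=1799/750
  seg 1: a=-3 b=-826/375 c=1799/250 d=-3071/1500
  seg 2: a=5 b=151/75 c=-636/125 d=778/375
  seg 3: a=4 b=-727/375 c=142/125 d=-142/1125
S(15/4) = 18093/4000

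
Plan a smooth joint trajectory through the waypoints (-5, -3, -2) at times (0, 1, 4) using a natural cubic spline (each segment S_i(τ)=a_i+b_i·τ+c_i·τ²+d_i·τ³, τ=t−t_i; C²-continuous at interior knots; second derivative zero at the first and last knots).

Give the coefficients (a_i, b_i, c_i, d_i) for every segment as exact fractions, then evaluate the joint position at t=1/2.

  seg 0: a=-5 b=53/24 c=0 d=-5/24
  seg 1: a=-3 b=19/12 c=-5/8 d=5/72
S(1/2) = -251/64

Δ: Δ0=2, Δ1=1/3
row 1: diag=8, rhs=-10; c'=3/8, d'=-5/4
back: M1=-5/4
M: M0=0, M1=-5/4, M2=0
seg 0: a=-5, c=M0/2=0, d=(M1−M0)/(6·1)=-5/24, b=Δ0−h0·(2M0+M1)/6=53/24
seg 1: a=-3, c=M1/2=-5/8, d=(M2−M1)/(6·3)=5/72, b=Δ1−h1·(2M1+M2)/6=19/12
t_q=1/2 → seg 0, τ=1/2; S=-5+53/24·τ+0·τ²+-5/24·τ³=-251/64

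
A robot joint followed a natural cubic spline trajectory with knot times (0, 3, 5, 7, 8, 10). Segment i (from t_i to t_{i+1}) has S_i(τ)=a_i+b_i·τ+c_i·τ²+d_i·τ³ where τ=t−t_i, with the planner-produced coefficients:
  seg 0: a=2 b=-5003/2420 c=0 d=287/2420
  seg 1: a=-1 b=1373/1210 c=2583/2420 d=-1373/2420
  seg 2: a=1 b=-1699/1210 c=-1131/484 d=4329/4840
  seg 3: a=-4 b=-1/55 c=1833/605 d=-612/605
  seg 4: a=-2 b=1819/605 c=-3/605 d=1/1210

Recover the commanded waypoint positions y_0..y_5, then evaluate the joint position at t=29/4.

y_0 = S_0(0) = a_0 = 2
y_1 = S_1(0) = a_1 = -1
y_2 = S_2(0) = a_2 = 1
y_3 = S_3(0) = a_3 = -4
y_4 = S_4(0) = a_4 = -2
y_5 = S_4(2) = 4
t_q=29/4 is in segment 3 (τ=1/4); S_3(τ)=-9271/2420

y_0=2 y_1=-1 y_2=1 y_3=-4 y_4=-2 y_5=4
S(29/4) = -9271/2420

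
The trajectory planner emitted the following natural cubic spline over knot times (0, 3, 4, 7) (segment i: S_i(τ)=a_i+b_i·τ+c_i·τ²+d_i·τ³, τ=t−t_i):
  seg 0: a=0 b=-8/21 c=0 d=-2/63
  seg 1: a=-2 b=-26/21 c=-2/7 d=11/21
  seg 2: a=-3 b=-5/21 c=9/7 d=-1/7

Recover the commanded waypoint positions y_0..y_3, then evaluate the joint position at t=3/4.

y_0 = S_0(0) = a_0 = 0
y_1 = S_1(0) = a_1 = -2
y_2 = S_2(0) = a_2 = -3
y_3 = S_2(3) = 4
t_q=3/4 is in segment 0 (τ=3/4); S_0(τ)=-67/224

y_0=0 y_1=-2 y_2=-3 y_3=4
S(3/4) = -67/224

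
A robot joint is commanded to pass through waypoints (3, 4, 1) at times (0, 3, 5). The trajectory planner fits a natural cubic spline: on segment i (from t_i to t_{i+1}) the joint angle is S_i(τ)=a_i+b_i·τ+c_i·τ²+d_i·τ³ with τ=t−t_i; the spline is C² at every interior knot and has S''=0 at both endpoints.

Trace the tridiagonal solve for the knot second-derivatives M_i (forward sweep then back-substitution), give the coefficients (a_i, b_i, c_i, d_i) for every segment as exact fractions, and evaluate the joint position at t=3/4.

  seg 0: a=3 b=53/60 c=0 d=-11/180
  seg 1: a=4 b=-23/30 c=-11/20 d=11/120
S(3/4) = 931/256

Δ: Δ0=1/3, Δ1=-3/2
row 1: diag=10, rhs=-11; c'=1/5, d'=-11/10
back: M1=-11/10
M: M0=0, M1=-11/10, M2=0
seg 0: a=3, c=M0/2=0, d=(M1−M0)/(6·3)=-11/180, b=Δ0−h0·(2M0+M1)/6=53/60
seg 1: a=4, c=M1/2=-11/20, d=(M2−M1)/(6·2)=11/120, b=Δ1−h1·(2M1+M2)/6=-23/30
t_q=3/4 → seg 0, τ=3/4; S=3+53/60·τ+0·τ²+-11/180·τ³=931/256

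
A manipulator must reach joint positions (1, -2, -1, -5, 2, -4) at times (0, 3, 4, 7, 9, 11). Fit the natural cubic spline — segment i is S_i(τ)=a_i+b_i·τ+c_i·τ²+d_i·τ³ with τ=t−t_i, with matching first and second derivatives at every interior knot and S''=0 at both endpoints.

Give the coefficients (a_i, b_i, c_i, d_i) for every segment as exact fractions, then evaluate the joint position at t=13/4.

  seg 0: a=1 b=-8425/4212 c=0 d=4213/37908
  seg 1: a=-2 b=2107/2106 c=4213/4212 d=-1405/1404
  seg 2: a=-1 b=-5/4212 c=-2108/1053 d=19685/37908
  seg 3: a=-5 b=4229/2106 c=3751/1404 d=-8111/8424
  seg 4: a=2 b=1201/1053 c=-1090/351 d=545/1053
S(13/4) = -153025/89856

Δ: Δ0=-1, Δ1=1, Δ2=-4/3, Δ3=7/2, Δ4=-3
row 1: diag=8, rhs=12; c'=1/8, d'=3/2
row 2: denom=8−1·1/8=63/8; d'=(-14−1·3/2)/(63/8)=-124/63
row 3: denom=10−3·8/21=62/7; d'=(29−3·-124/63)/(62/7)=733/186
row 4: denom=8−2·7/31=234/31; d'=(-39−2·733/186)/(234/31)=-2180/351
back: M4=-2180/351
back: M3=733/186−7/31·-2180/351=3751/702
back: M2=-124/63−8/21·3751/702=-4216/1053
back: M1=3/2−1/8·-4216/1053=4213/2106
M: M0=0, M1=4213/2106, M2=-4216/1053, M3=3751/702, M4=-2180/351, M5=0
seg 0: a=1, c=M0/2=0, d=(M1−M0)/(6·3)=4213/37908, b=Δ0−h0·(2M0+M1)/6=-8425/4212
seg 1: a=-2, c=M1/2=4213/4212, d=(M2−M1)/(6·1)=-1405/1404, b=Δ1−h1·(2M1+M2)/6=2107/2106
seg 2: a=-1, c=M2/2=-2108/1053, d=(M3−M2)/(6·3)=19685/37908, b=Δ2−h2·(2M2+M3)/6=-5/4212
seg 3: a=-5, c=M3/2=3751/1404, d=(M4−M3)/(6·2)=-8111/8424, b=Δ3−h3·(2M3+M4)/6=4229/2106
seg 4: a=2, c=M4/2=-1090/351, d=(M5−M4)/(6·2)=545/1053, b=Δ4−h4·(2M4+M5)/6=1201/1053
t_q=13/4 → seg 1, τ=1/4; S=-2+2107/2106·τ+4213/4212·τ²+-1405/1404·τ³=-153025/89856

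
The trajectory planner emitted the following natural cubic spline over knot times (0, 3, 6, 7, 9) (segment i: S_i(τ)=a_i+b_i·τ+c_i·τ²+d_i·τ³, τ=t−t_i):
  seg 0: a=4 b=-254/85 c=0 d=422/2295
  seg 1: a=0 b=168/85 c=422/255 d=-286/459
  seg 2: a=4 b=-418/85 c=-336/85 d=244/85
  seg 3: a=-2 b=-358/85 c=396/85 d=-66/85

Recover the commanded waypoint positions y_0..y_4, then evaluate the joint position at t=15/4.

y_0=4 y_1=0 y_2=4 y_3=-2 y_4=2
S(15/4) = 5849/2720

y_0 = S_0(0) = a_0 = 4
y_1 = S_1(0) = a_1 = 0
y_2 = S_2(0) = a_2 = 4
y_3 = S_3(0) = a_3 = -2
y_4 = S_3(2) = 2
t_q=15/4 is in segment 1 (τ=3/4); S_1(τ)=5849/2720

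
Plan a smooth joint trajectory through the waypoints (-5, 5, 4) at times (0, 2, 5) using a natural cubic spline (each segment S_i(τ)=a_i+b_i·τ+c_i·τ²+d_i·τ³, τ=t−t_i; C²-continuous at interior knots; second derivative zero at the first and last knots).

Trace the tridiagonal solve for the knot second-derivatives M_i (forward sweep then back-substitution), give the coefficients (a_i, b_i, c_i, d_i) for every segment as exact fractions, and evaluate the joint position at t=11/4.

Δ: Δ0=5, Δ1=-1/3
row 1: diag=10, rhs=-32; c'=3/10, d'=-16/5
back: M1=-16/5
M: M0=0, M1=-16/5, M2=0
seg 0: a=-5, c=M0/2=0, d=(M1−M0)/(6·2)=-4/15, b=Δ0−h0·(2M0+M1)/6=91/15
seg 1: a=5, c=M1/2=-8/5, d=(M2−M1)/(6·3)=8/45, b=Δ1−h1·(2M1+M2)/6=43/15
t_q=11/4 → seg 1, τ=3/4; S=5+43/15·τ+-8/5·τ²+8/45·τ³=253/40

  seg 0: a=-5 b=91/15 c=0 d=-4/15
  seg 1: a=5 b=43/15 c=-8/5 d=8/45
S(11/4) = 253/40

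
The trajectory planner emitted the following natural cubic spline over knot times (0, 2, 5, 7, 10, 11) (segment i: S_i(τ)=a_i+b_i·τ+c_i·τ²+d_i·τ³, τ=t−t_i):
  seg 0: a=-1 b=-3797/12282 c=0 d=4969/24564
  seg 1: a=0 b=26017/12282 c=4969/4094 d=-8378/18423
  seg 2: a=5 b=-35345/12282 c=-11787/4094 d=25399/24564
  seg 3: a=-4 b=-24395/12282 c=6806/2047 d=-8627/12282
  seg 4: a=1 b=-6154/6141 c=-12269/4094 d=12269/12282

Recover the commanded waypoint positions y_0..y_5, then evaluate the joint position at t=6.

y_0=-1 y_1=0 y_2=5 y_3=-4 y_4=1 y_5=-2
S(6) = 2269/8188

y_0 = S_0(0) = a_0 = -1
y_1 = S_1(0) = a_1 = 0
y_2 = S_2(0) = a_2 = 5
y_3 = S_3(0) = a_3 = -4
y_4 = S_4(0) = a_4 = 1
y_5 = S_4(1) = -2
t_q=6 is in segment 2 (τ=1); S_2(τ)=2269/8188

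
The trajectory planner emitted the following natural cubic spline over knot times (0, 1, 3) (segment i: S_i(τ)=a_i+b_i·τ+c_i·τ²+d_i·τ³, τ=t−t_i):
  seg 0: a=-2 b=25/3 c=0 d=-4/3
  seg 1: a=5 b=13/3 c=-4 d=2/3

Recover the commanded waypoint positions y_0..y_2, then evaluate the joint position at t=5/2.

y_0 = S_0(0) = a_0 = -2
y_1 = S_1(0) = a_1 = 5
y_2 = S_1(2) = 3
t_q=5/2 is in segment 1 (τ=3/2); S_1(τ)=19/4

y_0=-2 y_1=5 y_2=3
S(5/2) = 19/4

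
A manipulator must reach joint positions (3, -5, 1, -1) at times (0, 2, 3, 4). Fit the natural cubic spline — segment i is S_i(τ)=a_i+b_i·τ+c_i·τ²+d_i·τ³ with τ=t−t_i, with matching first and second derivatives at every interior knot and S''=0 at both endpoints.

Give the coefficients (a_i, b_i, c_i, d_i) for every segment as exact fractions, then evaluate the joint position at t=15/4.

  seg 0: a=3 b=-188/23 c=0 d=24/23
  seg 1: a=-5 b=100/23 c=144/23 d=-106/23
  seg 2: a=1 b=70/23 c=-174/23 d=58/23
S(15/4) = 67/736

Δ: Δ0=-4, Δ1=6, Δ2=-2
row 1: diag=6, rhs=60; c'=1/6, d'=10
row 2: denom=4−1·1/6=23/6; d'=(-48−1·10)/(23/6)=-348/23
back: M2=-348/23
back: M1=10−1/6·-348/23=288/23
M: M0=0, M1=288/23, M2=-348/23, M3=0
seg 0: a=3, c=M0/2=0, d=(M1−M0)/(6·2)=24/23, b=Δ0−h0·(2M0+M1)/6=-188/23
seg 1: a=-5, c=M1/2=144/23, d=(M2−M1)/(6·1)=-106/23, b=Δ1−h1·(2M1+M2)/6=100/23
seg 2: a=1, c=M2/2=-174/23, d=(M3−M2)/(6·1)=58/23, b=Δ2−h2·(2M2+M3)/6=70/23
t_q=15/4 → seg 2, τ=3/4; S=1+70/23·τ+-174/23·τ²+58/23·τ³=67/736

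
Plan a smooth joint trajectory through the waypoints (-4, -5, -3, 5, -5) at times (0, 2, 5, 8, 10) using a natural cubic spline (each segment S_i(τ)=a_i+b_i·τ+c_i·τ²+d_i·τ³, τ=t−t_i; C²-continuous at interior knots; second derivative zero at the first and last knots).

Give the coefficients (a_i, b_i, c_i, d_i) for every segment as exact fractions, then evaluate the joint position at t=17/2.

Δ: Δ0=-1/2, Δ1=2/3, Δ2=8/3, Δ3=-5
row 1: diag=10, rhs=7; c'=3/10, d'=7/10
row 2: denom=12−3·3/10=111/10; d'=(12−3·7/10)/(111/10)=33/37
row 3: denom=10−3·10/37=340/37; d'=(-46−3·33/37)/(340/37)=-1801/340
back: M3=-1801/340
back: M2=33/37−10/37·-1801/340=79/34
back: M1=7/10−3/10·79/34=1/340
M: M0=0, M1=1/340, M2=79/34, M3=-1801/340, M4=0
seg 0: a=-4, c=M0/2=0, d=(M1−M0)/(6·2)=1/4080, b=Δ0−h0·(2M0+M1)/6=-511/1020
seg 1: a=-5, c=M1/2=1/680, d=(M2−M1)/(6·3)=263/2040, b=Δ1−h1·(2M1+M2)/6=-127/255
seg 2: a=-3, c=M2/2=79/68, d=(M3−M2)/(6·3)=-2591/6120, b=Δ2−h2·(2M2+M3)/6=359/120
seg 3: a=5, c=M3/2=-1801/680, d=(M4−M3)/(6·2)=1801/4080, b=Δ3−h3·(2M3+M4)/6=-749/510
t_q=17/2 → seg 3, τ=1/2; S=5+-749/510·τ+-1801/680·τ²+1801/4080·τ³=39807/10880

  seg 0: a=-4 b=-511/1020 c=0 d=1/4080
  seg 1: a=-5 b=-127/255 c=1/680 d=263/2040
  seg 2: a=-3 b=359/120 c=79/68 d=-2591/6120
  seg 3: a=5 b=-749/510 c=-1801/680 d=1801/4080
S(17/2) = 39807/10880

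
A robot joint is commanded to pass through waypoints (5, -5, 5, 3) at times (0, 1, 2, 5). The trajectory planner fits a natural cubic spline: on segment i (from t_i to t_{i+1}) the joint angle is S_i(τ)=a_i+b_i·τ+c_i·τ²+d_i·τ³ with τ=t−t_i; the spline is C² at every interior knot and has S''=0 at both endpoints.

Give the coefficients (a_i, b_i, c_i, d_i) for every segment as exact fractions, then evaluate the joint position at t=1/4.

  seg 0: a=5 b=-1442/93 c=0 d=512/93
  seg 1: a=-5 b=94/93 c=512/31 d=-700/93
  seg 2: a=5 b=1066/93 c=-188/31 d=188/279
S(1/4) = 75/62

Δ: Δ0=-10, Δ1=10, Δ2=-2/3
row 1: diag=4, rhs=120; c'=1/4, d'=30
row 2: denom=8−1·1/4=31/4; d'=(-64−1·30)/(31/4)=-376/31
back: M2=-376/31
back: M1=30−1/4·-376/31=1024/31
M: M0=0, M1=1024/31, M2=-376/31, M3=0
seg 0: a=5, c=M0/2=0, d=(M1−M0)/(6·1)=512/93, b=Δ0−h0·(2M0+M1)/6=-1442/93
seg 1: a=-5, c=M1/2=512/31, d=(M2−M1)/(6·1)=-700/93, b=Δ1−h1·(2M1+M2)/6=94/93
seg 2: a=5, c=M2/2=-188/31, d=(M3−M2)/(6·3)=188/279, b=Δ2−h2·(2M2+M3)/6=1066/93
t_q=1/4 → seg 0, τ=1/4; S=5+-1442/93·τ+0·τ²+512/93·τ³=75/62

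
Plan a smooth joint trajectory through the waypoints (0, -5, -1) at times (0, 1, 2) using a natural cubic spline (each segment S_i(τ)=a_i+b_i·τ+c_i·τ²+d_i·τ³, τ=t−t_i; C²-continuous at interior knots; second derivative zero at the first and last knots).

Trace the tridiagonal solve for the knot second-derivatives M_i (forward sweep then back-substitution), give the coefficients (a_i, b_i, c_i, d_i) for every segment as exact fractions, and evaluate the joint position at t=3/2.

  seg 0: a=0 b=-29/4 c=0 d=9/4
  seg 1: a=-5 b=-1/2 c=27/4 d=-9/4
S(3/2) = -123/32

Δ: Δ0=-5, Δ1=4
row 1: diag=4, rhs=54; c'=1/4, d'=27/2
back: M1=27/2
M: M0=0, M1=27/2, M2=0
seg 0: a=0, c=M0/2=0, d=(M1−M0)/(6·1)=9/4, b=Δ0−h0·(2M0+M1)/6=-29/4
seg 1: a=-5, c=M1/2=27/4, d=(M2−M1)/(6·1)=-9/4, b=Δ1−h1·(2M1+M2)/6=-1/2
t_q=3/2 → seg 1, τ=1/2; S=-5+-1/2·τ+27/4·τ²+-9/4·τ³=-123/32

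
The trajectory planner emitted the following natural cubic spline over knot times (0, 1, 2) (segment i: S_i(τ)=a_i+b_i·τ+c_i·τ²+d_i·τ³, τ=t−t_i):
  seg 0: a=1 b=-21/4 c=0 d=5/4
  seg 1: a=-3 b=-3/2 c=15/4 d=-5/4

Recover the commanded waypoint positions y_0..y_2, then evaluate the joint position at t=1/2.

y_0 = S_0(0) = a_0 = 1
y_1 = S_1(0) = a_1 = -3
y_2 = S_1(1) = -2
t_q=1/2 is in segment 0 (τ=1/2); S_0(τ)=-47/32

y_0=1 y_1=-3 y_2=-2
S(1/2) = -47/32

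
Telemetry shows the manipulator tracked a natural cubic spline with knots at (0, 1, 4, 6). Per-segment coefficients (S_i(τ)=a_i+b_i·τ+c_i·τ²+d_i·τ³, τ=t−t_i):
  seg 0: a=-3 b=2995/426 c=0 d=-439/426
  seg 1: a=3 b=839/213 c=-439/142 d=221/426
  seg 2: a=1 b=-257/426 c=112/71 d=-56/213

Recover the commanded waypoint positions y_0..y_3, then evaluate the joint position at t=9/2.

y_0 = S_0(0) = a_0 = -3
y_1 = S_1(0) = a_1 = 3
y_2 = S_2(0) = a_2 = 1
y_3 = S_2(2) = 4
t_q=9/2 is in segment 2 (τ=1/2); S_2(τ)=301/284

y_0=-3 y_1=3 y_2=1 y_3=4
S(9/2) = 301/284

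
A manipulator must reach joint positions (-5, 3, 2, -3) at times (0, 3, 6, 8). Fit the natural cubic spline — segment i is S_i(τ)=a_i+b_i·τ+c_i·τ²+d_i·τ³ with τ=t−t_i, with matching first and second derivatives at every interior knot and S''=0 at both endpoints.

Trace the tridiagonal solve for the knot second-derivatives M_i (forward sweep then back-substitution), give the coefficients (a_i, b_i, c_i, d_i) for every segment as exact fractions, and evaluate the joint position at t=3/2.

Δ: Δ0=8/3, Δ1=-1/3, Δ2=-5/2
row 1: diag=12, rhs=-18; c'=1/4, d'=-3/2
row 2: denom=10−3·1/4=37/4; d'=(-13−3·-3/2)/(37/4)=-34/37
back: M2=-34/37
back: M1=-3/2−1/4·-34/37=-47/37
M: M0=0, M1=-47/37, M2=-34/37, M3=0
seg 0: a=-5, c=M0/2=0, d=(M1−M0)/(6·3)=-47/666, b=Δ0−h0·(2M0+M1)/6=733/222
seg 1: a=3, c=M1/2=-47/74, d=(M2−M1)/(6·3)=13/666, b=Δ1−h1·(2M1+M2)/6=155/111
seg 2: a=2, c=M2/2=-17/37, d=(M3−M2)/(6·2)=17/222, b=Δ2−h2·(2M2+M3)/6=-419/222
t_q=3/2 → seg 0, τ=3/2; S=-5+733/222·τ+0·τ²+-47/666·τ³=-169/592

  seg 0: a=-5 b=733/222 c=0 d=-47/666
  seg 1: a=3 b=155/111 c=-47/74 d=13/666
  seg 2: a=2 b=-419/222 c=-17/37 d=17/222
S(3/2) = -169/592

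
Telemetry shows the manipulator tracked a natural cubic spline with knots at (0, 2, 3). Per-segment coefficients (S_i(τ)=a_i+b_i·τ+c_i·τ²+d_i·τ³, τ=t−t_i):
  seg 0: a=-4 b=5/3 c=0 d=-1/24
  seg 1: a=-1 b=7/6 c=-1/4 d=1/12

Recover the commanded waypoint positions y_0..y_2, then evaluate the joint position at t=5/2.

y_0=-4 y_1=-1 y_2=0
S(5/2) = -15/32

y_0 = S_0(0) = a_0 = -4
y_1 = S_1(0) = a_1 = -1
y_2 = S_1(1) = 0
t_q=5/2 is in segment 1 (τ=1/2); S_1(τ)=-15/32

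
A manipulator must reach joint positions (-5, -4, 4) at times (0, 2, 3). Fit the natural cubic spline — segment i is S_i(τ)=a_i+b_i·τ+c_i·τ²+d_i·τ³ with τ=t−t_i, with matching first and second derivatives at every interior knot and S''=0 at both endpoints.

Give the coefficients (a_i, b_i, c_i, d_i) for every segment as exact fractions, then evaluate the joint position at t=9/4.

  seg 0: a=-5 b=-2 c=0 d=5/8
  seg 1: a=-4 b=11/2 c=15/4 d=-5/4
S(9/4) = -617/256

Δ: Δ0=1/2, Δ1=8
row 1: diag=6, rhs=45; c'=1/6, d'=15/2
back: M1=15/2
M: M0=0, M1=15/2, M2=0
seg 0: a=-5, c=M0/2=0, d=(M1−M0)/(6·2)=5/8, b=Δ0−h0·(2M0+M1)/6=-2
seg 1: a=-4, c=M1/2=15/4, d=(M2−M1)/(6·1)=-5/4, b=Δ1−h1·(2M1+M2)/6=11/2
t_q=9/4 → seg 1, τ=1/4; S=-4+11/2·τ+15/4·τ²+-5/4·τ³=-617/256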